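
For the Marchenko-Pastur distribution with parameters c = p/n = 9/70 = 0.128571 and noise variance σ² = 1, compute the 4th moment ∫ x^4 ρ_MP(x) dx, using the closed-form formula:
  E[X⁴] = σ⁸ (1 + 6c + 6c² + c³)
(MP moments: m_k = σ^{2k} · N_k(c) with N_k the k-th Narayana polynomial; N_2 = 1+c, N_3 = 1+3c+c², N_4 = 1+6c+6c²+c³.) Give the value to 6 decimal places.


E[X⁴] = σ⁸ (1 + 6c + 6c² + c³) (fourth MP moment). With σ² = 1 (so σ⁸ = 1) and c = 9/70 = 0.128571: E[X⁴] = 1 · (1 + 6·0.128571 + 6·(0.128571)² + (0.128571)³) = 1 · 1.872738.

So E[X^4] = 1.872738.


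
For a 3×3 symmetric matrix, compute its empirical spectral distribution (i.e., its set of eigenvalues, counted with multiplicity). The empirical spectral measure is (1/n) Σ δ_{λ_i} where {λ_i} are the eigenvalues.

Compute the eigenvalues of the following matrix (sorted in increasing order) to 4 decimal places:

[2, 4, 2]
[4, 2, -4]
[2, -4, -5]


Since M is real symmetric, all three eigenvalues are real; they are the roots of det(λI − M) = λ³ − (tr M) λ² + s λ − det M, where s is the sum of the principal 2×2 minors.
tr M = 2 + 2 + (-5) = -1.
s = (2·2 − 4²) + (2·(-5) − 2²) + (2·(-5) − (-4)²) = -12 + (-14) + (-26) = -52.
det M (expand along row 1) = 2·(-26) − 4·(-12) + 2·(-20) = -44.
Characteristic polynomial: λ³ + λ² − 52λ + 44 = 0.
Substitute λ = y + (tr M)/3 = y − 0.333333 to remove the quadratic term: y³ + p·y + q = 0 with p = s − (tr M)²/3 = -52.333333 and q = −2(tr M)³/27 + (tr M)·s/3 − det M = 61.407407.
Three real roots ⇒ use the trigonometric (Viète) form: r = 2√(−p/3) = 8.353309, φ = arccos(3q/(p·r)) = arccos(-0.421410) = 2.005796 rad.
y_k = r·cos(φ/3 − 2πk/3) for k = 0, 1, 2 gives y = 6.554767, 1.206989, -7.761757.
λ_k = y_k − 0.333333 gives λ = 6.2214, 0.8737, -8.0951 (check: the sum is -1.0000 = tr M).

Eigenvalues sorted in increasing order: [-8.0951, 0.8737, 6.2214].


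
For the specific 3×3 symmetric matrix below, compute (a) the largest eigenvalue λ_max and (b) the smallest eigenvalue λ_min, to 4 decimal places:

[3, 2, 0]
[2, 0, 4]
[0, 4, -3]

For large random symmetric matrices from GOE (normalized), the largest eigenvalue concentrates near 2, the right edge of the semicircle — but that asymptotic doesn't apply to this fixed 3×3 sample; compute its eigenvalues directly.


Since M is real symmetric, all three eigenvalues are real; they are the roots of det(λI − M) = λ³ − (tr M) λ² + s λ − det M, where s is the sum of the principal 2×2 minors.
tr M = 3 + 0 + (-3) = 0.
s = (3·0 − 2²) + (3·(-3) − 0²) + (0·(-3) − 4²) = -4 + (-9) + (-16) = -29.
det M (expand along row 1) = 3·(-16) − 2·(-6) + 0·8 = -36.
Characteristic polynomial: λ³ − 29λ + 36 = 0.
Substitute λ = y + (tr M)/3 = y + 0.000000 to remove the quadratic term: y³ + p·y + q = 0 with p = s − (tr M)²/3 = -29.000000 and q = −2(tr M)³/27 + (tr M)·s/3 − det M = 36.000000.
Three real roots ⇒ use the trigonometric (Viète) form: r = 2√(−p/3) = 6.218253, φ = arccos(3q/(p·r)) = arccos(-0.598904) = 2.212928 rad.
y_k = r·cos(φ/3 − 2πk/3) for k = 0, 1, 2 gives y = 4.601855, 1.320840, -5.922695.
λ_k = y_k + 0.000000 gives λ = 4.6019, 1.3208, -5.9227 (check: the sum is 0.0000 = tr M).

Hence λ_max = 4.6019 and λ_min = -5.9227.


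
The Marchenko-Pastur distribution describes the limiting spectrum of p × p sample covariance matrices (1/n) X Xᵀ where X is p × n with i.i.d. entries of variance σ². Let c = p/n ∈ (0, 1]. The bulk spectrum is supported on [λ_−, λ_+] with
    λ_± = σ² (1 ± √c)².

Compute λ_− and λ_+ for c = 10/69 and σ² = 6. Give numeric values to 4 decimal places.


c = 10/69 = 0.144928; √c = 0.380693.
λ_− = σ² (1 − √c)² = 6 · (1 − 0.380693)² = 6 · (0.619307)² = 2.301243.
λ_+ = σ² (1 + √c)² = 6 · (1 + 0.380693)² = 6 · (1.380693)² = 11.437887.

Rounded to 4 decimal places: λ_− ≈ 2.3012, λ_+ ≈ 11.4379.


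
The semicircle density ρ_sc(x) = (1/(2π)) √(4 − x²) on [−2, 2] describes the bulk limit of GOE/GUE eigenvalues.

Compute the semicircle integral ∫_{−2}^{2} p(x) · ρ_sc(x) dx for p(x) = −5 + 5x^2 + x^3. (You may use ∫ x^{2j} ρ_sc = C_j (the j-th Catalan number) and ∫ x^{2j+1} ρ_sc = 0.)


Write p(x) = Σ a_i x^i, split into monomials and integrate each against ρ_sc separately.
Using ∫ x^{2j} ρ_sc = C_j = (1/(j+1)) C(2j, j) (Catalan numbers) and ∫ x^{2j+1} ρ_sc = 0 (odd monomials vanish by symmetry):
  i = 0 (even): a_0 · C_{0} = -5 · 1 = -5
  i = 2 (even): a_2 · C_{1} = 5 · 1 = 5
  i = 3 (odd): ∫ x^3 ρ_sc = 0 (vanishes)

Summing the contributions: ∫_{−2}^{2} p(x) ρ_sc(x) dx = (-5) + 5 = 0.


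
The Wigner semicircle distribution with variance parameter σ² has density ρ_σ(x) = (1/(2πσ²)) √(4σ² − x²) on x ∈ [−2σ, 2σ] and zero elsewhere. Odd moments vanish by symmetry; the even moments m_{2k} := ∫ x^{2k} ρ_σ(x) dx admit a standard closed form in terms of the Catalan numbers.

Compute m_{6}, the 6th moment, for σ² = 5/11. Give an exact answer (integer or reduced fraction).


By the scaled semicircle moment identity, m_{2k} = σ^{2k} · C_k with k = 3.
C_3 = (1/(k+1)) · C(2k, k) = (1/4) · C(6, 3) = (1/4) · 20 = 5.
σ^{2k} = (σ²)^k = (5/11)^3 = 125/1331.

Therefore m_{6} = σ^{6} · C_3 = (125/1331) · 5 = 625/1331.


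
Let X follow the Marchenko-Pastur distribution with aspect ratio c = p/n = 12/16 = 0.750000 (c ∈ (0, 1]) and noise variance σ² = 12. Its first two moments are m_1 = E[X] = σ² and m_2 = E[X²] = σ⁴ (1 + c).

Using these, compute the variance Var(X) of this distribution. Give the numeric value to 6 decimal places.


m_1 = E[X] = σ² = 12, so m_1² = 144.
m_2 = E[X²] = σ⁴ (1 + c) = 144 · (1 + 0.750000) = 144 · 1.750000 = 252.000000.
(Note m_2 − m_1² simplifies to c · σ⁴ = 0.750000 · 144.)

Var(X) = m_2 − m_1² = 252.000000 − 144 = 108.000000.


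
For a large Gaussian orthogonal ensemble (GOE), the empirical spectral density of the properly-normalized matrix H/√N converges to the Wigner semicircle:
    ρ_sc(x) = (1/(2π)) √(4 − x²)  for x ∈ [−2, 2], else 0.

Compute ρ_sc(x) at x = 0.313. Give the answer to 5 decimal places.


ρ_sc(x) = (1/(2π)) √(4 − x²). With x = 0.313:
  4 − x² = 4 − (0.313)² = 4 − 0.097969 = 3.902031.
  √(4 − x²) = 1.975356.
  1/(2π) = 0.159155.
  ρ_sc(0.313) = 0.159155 · 1.975356 = 0.314388.

Rounded to 5 decimal places: ρ_sc(0.313) ≈ 0.31439.


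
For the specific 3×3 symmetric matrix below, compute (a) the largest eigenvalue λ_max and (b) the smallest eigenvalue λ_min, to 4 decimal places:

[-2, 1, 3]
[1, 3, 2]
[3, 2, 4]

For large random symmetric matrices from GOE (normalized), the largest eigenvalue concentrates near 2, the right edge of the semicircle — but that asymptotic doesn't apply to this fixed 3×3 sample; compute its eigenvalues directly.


Since M is real symmetric, all three eigenvalues are real; they are the roots of det(λI − M) = λ³ − (tr M) λ² + s λ − det M, where s is the sum of the principal 2×2 minors.
tr M = -2 + 3 + 4 = 5.
s = ((-2)·3 − 1²) + ((-2)·4 − 3²) + (3·4 − 2²) = -7 + (-17) + 8 = -16.
det M (expand along row 1) = (-2)·8 − 1·(-2) + 3·(-7) = -35.
Characteristic polynomial: λ³ − 5λ² − 16λ + 35 = 0.
Substitute λ = y + (tr M)/3 = y + 1.666667 to remove the quadratic term: y³ + p·y + q = 0 with p = s − (tr M)²/3 = -24.333333 and q = −2(tr M)³/27 + (tr M)·s/3 − det M = -0.925926.
Three real roots ⇒ use the trigonometric (Viète) form: r = 2√(−p/3) = 5.696002, φ = arccos(3q/(p·r)) = arccos(0.020041) = 1.550754 rad.
y_k = r·cos(φ/3 − 2πk/3) for k = 0, 1, 2 gives y = 4.951800, -0.038054, -4.913746.
λ_k = y_k + 1.666667 gives λ = 6.6185, 1.6286, -3.2471 (check: the sum is 5.0000 = tr M).

Hence λ_max = 6.6185 and λ_min = -3.2471.


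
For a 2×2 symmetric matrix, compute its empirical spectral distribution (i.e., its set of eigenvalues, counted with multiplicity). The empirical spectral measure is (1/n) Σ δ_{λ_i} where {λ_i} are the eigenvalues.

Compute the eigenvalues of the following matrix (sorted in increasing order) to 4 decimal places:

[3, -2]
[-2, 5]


Since M is real symmetric, both eigenvalues are real; they are the roots of det(λI − M) = λ² − (tr M) λ + det M.
tr M = 3 + 5 = 8.
det M = 3·5 − (-2)² = 15 − 4 = 11.
Characteristic polynomial: λ² − 8λ + 11 = 0.
Discriminant Δ = (tr M)² − 4·det M = 64 − 44 = 20; √Δ = 4.472136.
λ = (tr M ± √Δ)/2 = (8 ± 4.472136)/2, giving (tr M − √Δ)/2 = 1.7639 and (tr M + √Δ)/2 = 6.2361.

Eigenvalues sorted in increasing order: [1.7639, 6.2361].


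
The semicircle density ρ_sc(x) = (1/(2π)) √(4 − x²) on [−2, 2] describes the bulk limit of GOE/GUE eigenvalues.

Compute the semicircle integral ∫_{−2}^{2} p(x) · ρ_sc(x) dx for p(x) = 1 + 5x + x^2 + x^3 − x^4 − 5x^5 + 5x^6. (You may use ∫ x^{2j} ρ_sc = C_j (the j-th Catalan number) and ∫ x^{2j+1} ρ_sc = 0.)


Write p(x) = Σ a_i x^i, split into monomials and integrate each against ρ_sc separately.
Using ∫ x^{2j} ρ_sc = C_j = (1/(j+1)) C(2j, j) (Catalan numbers) and ∫ x^{2j+1} ρ_sc = 0 (odd monomials vanish by symmetry):
  i = 0 (even): a_0 · C_{0} = 1 · 1 = 1
  i = 1 (odd): ∫ x^1 ρ_sc = 0 (vanishes)
  i = 2 (even): a_2 · C_{1} = 1 · 1 = 1
  i = 3 (odd): ∫ x^3 ρ_sc = 0 (vanishes)
  i = 4 (even): a_4 · C_{2} = -1 · 2 = -2
  i = 5 (odd): ∫ x^5 ρ_sc = 0 (vanishes)
  i = 6 (even): a_6 · C_{3} = 5 · 5 = 25

Summing the contributions: ∫_{−2}^{2} p(x) ρ_sc(x) dx = 1 + 1 + (-2) + 25 = 25.


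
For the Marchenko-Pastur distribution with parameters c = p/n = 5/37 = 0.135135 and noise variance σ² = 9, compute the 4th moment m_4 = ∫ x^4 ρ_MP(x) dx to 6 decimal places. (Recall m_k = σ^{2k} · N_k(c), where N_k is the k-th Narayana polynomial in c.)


E[X⁴] = σ⁸ (1 + 6c + 6c² + c³) (fourth MP moment). With σ² = 9 (so σ⁸ = 6561) and c = 5/37 = 0.135135: E[X⁴] = 6561 · (1 + 6·0.135135 + 6·(0.135135)² + (0.135135)³) = 6561 · 1.922848.

So E[X^4] = 12615.803171.


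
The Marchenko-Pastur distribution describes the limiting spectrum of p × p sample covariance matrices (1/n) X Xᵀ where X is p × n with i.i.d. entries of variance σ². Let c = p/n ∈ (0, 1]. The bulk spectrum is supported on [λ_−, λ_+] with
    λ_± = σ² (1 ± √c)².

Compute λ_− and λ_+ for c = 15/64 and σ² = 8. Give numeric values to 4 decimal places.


c = 15/64 = 0.234375; √c = 0.484123.
λ_− = σ² (1 − √c)² = 8 · (1 − 0.484123)² = 8 · (0.515877)² = 2.129033.
λ_+ = σ² (1 + √c)² = 8 · (1 + 0.484123)² = 8 · (1.484123)² = 17.620967.

Rounded to 4 decimal places: λ_− ≈ 2.1290, λ_+ ≈ 17.6210.


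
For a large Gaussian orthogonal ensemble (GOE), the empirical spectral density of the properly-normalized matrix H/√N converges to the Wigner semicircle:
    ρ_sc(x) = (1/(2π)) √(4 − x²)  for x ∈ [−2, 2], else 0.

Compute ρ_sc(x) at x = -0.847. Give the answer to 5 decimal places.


ρ_sc(x) = (1/(2π)) √(4 − x²). With x = -0.847:
  4 − x² = 4 − (-0.847)² = 4 − 0.717409 = 3.282591.
  √(4 − x²) = 1.811792.
  1/(2π) = 0.159155.
  ρ_sc(-0.847) = 0.159155 · 1.811792 = 0.288356.

Rounded to 5 decimal places: ρ_sc(-0.847) ≈ 0.28836.


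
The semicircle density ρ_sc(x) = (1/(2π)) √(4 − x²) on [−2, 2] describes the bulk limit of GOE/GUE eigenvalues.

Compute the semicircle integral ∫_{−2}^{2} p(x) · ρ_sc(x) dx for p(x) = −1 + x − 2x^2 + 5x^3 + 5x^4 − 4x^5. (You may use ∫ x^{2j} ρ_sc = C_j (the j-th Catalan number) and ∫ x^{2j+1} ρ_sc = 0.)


Write p(x) = Σ a_i x^i, split into monomials and integrate each against ρ_sc separately.
Using ∫ x^{2j} ρ_sc = C_j = (1/(j+1)) C(2j, j) (Catalan numbers) and ∫ x^{2j+1} ρ_sc = 0 (odd monomials vanish by symmetry):
  i = 0 (even): a_0 · C_{0} = -1 · 1 = -1
  i = 1 (odd): ∫ x^1 ρ_sc = 0 (vanishes)
  i = 2 (even): a_2 · C_{1} = -2 · 1 = -2
  i = 3 (odd): ∫ x^3 ρ_sc = 0 (vanishes)
  i = 4 (even): a_4 · C_{2} = 5 · 2 = 10
  i = 5 (odd): ∫ x^5 ρ_sc = 0 (vanishes)

Summing the contributions: ∫_{−2}^{2} p(x) ρ_sc(x) dx = (-1) + (-2) + 10 = 7.


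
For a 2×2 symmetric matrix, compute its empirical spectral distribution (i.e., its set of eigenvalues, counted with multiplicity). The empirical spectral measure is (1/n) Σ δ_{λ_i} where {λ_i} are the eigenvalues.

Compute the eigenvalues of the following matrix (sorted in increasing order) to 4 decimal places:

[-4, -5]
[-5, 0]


Since M is real symmetric, both eigenvalues are real; they are the roots of det(λI − M) = λ² − (tr M) λ + det M.
tr M = -4 + 0 = -4.
det M = (-4)·0 − (-5)² = 0 − 25 = -25.
Characteristic polynomial: λ² + 4λ − 25 = 0.
Discriminant Δ = (tr M)² − 4·det M = 16 − (-100) = 116; √Δ = 10.770330.
λ = (tr M ± √Δ)/2 = (-4 ± 10.770330)/2, giving (tr M − √Δ)/2 = -7.3852 and (tr M + √Δ)/2 = 3.3852.

Eigenvalues sorted in increasing order: [-7.3852, 3.3852].


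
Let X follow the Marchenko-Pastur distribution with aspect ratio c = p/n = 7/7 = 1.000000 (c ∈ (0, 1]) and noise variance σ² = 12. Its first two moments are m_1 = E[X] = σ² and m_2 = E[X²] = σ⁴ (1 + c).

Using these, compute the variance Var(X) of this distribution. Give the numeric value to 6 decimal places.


m_1 = E[X] = σ² = 12, so m_1² = 144.
m_2 = E[X²] = σ⁴ (1 + c) = 144 · (1 + 1.000000) = 144 · 2.000000 = 288.000000.
(Note m_2 − m_1² simplifies to c · σ⁴ = 1.000000 · 144.)

Var(X) = m_2 − m_1² = 288.000000 − 144 = 144.000000.


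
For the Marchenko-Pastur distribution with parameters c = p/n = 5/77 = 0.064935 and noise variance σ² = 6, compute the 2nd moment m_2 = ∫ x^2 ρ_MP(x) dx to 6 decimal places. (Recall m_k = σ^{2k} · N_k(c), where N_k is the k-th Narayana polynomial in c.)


E[X²] = σ⁴ (1 + c) (second MP moment). With σ² = 6 (so σ⁴ = 36) and c = 5/77 = 0.064935: E[X²] = 36 · (1 + 0.064935) = 36 · 1.064935.

So E[X^2] = 38.337662.


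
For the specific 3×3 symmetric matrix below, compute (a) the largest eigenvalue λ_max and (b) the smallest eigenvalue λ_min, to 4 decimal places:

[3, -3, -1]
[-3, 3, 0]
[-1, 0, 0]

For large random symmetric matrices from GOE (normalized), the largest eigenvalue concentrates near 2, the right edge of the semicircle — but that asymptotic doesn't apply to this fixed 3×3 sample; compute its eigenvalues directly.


Since M is real symmetric, all three eigenvalues are real; they are the roots of det(λI − M) = λ³ − (tr M) λ² + s λ − det M, where s is the sum of the principal 2×2 minors.
tr M = 3 + 3 + 0 = 6.
s = (3·3 − (-3)²) + (3·0 − (-1)²) + (3·0 − 0²) = 0 + (-1) + 0 = -1.
det M (expand along row 1) = 3·0 − (-3)·0 + (-1)·3 = -3.
Characteristic polynomial: λ³ − 6λ² − λ + 3 = 0.
Substitute λ = y + (tr M)/3 = y + 2.000000 to remove the quadratic term: y³ + p·y + q = 0 with p = s − (tr M)²/3 = -13.000000 and q = −2(tr M)³/27 + (tr M)·s/3 − det M = -15.000000.
Three real roots ⇒ use the trigonometric (Viète) form: r = 2√(−p/3) = 4.163332, φ = arccos(3q/(p·r)) = arccos(0.831435) = 0.589112 rad.
y_k = r·cos(φ/3 − 2πk/3) for k = 0, 1, 2 gives y = 4.083318, -1.338177, -2.745141.
λ_k = y_k + 2.000000 gives λ = 6.0833, 0.6618, -0.7451 (check: the sum is 6.0000 = tr M).

Hence λ_max = 6.0833 and λ_min = -0.7451.


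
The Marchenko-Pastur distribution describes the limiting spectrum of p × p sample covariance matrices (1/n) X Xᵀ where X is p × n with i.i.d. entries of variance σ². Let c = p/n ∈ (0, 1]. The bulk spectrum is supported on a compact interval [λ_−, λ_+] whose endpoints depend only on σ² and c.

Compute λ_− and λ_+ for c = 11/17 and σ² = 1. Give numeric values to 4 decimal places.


c = 11/17 = 0.647059; √c = 0.804400.
λ_− = σ² (1 − √c)² = 1 · (1 − 0.804400)² = 1 · (0.195600)² = 0.038259.
λ_+ = σ² (1 + √c)² = 1 · (1 + 0.804400)² = 1 · (1.804400)² = 3.255858.

Rounded to 4 decimal places: λ_− ≈ 0.0383, λ_+ ≈ 3.2559.


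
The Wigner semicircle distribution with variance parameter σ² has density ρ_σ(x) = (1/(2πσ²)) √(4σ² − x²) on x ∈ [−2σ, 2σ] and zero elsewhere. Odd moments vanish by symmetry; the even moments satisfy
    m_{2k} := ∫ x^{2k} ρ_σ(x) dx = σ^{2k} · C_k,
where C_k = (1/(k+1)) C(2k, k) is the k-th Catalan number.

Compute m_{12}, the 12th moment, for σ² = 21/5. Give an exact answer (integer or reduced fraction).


By the scaled semicircle moment identity, m_{2k} = σ^{2k} · C_k with k = 6.
C_6 = (1/(k+1)) · C(2k, k) = (1/7) · C(12, 6) = (1/7) · 924 = 132.
σ^{2k} = (σ²)^k = (21/5)^6 = 85766121/15625.

Therefore m_{12} = σ^{12} · C_6 = (85766121/15625) · 132 = 11321127972/15625.


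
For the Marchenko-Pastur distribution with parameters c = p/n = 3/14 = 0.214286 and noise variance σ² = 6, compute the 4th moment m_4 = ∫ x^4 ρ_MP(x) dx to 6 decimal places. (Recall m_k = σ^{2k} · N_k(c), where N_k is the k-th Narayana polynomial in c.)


E[X⁴] = σ⁸ (1 + 6c + 6c² + c³) (fourth MP moment). With σ² = 6 (so σ⁸ = 1296) and c = 3/14 = 0.214286: E[X⁴] = 1296 · (1 + 6·0.214286 + 6·(0.214286)² + (0.214286)³) = 1296 · 2.571064.

So E[X^4] = 3332.099125.


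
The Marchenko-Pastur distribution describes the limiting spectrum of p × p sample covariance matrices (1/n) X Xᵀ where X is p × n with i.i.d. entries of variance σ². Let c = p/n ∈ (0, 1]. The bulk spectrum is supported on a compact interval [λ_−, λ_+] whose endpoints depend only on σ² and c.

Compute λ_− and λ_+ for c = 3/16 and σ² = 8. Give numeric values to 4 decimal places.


c = 3/16 = 0.187500; √c = 0.433013.
λ_− = σ² (1 − √c)² = 8 · (1 − 0.433013)² = 8 · (0.566987)² = 2.571797.
λ_+ = σ² (1 + √c)² = 8 · (1 + 0.433013)² = 8 · (1.433013)² = 16.428203.

Rounded to 4 decimal places: λ_− ≈ 2.5718, λ_+ ≈ 16.4282.


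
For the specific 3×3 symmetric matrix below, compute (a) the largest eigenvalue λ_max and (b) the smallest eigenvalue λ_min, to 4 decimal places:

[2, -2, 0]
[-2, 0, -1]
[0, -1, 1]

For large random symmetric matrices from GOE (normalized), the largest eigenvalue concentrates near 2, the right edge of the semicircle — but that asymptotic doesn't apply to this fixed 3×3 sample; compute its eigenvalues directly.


Since M is real symmetric, all three eigenvalues are real; they are the roots of det(λI − M) = λ³ − (tr M) λ² + s λ − det M, where s is the sum of the principal 2×2 minors.
tr M = 2 + 0 + 1 = 3.
s = (2·0 − (-2)²) + (2·1 − 0²) + (0·1 − (-1)²) = -4 + 2 + (-1) = -3.
det M (expand along row 1) = 2·(-1) − (-2)·(-2) + 0·2 = -6.
Characteristic polynomial: λ³ − 3λ² − 3λ + 6 = 0.
Substitute λ = y + (tr M)/3 = y + 1.000000 to remove the quadratic term: y³ + p·y + q = 0 with p = s − (tr M)²/3 = -6.000000 and q = −2(tr M)³/27 + (tr M)·s/3 − det M = 1.000000.
Three real roots ⇒ use the trigonometric (Viète) form: r = 2√(−p/3) = 2.828427, φ = arccos(3q/(p·r)) = arccos(-0.176777) = 1.748507 rad.
y_k = r·cos(φ/3 − 2πk/3) for k = 0, 1, 2 gives y = 2.361469, 0.167449, -2.528918.
λ_k = y_k + 1.000000 gives λ = 3.3615, 1.1674, -1.5289 (check: the sum is 3.0000 = tr M).

Hence λ_max = 3.3615 and λ_min = -1.5289.


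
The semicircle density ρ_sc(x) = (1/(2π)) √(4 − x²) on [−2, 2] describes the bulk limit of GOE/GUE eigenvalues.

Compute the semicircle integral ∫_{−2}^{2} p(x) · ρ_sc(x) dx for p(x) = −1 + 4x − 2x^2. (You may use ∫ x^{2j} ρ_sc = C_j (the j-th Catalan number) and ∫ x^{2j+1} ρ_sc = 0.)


Write p(x) = Σ a_i x^i, split into monomials and integrate each against ρ_sc separately.
Using ∫ x^{2j} ρ_sc = C_j = (1/(j+1)) C(2j, j) (Catalan numbers) and ∫ x^{2j+1} ρ_sc = 0 (odd monomials vanish by symmetry):
  i = 0 (even): a_0 · C_{0} = -1 · 1 = -1
  i = 1 (odd): ∫ x^1 ρ_sc = 0 (vanishes)
  i = 2 (even): a_2 · C_{1} = -2 · 1 = -2

Summing the contributions: ∫_{−2}^{2} p(x) ρ_sc(x) dx = (-1) + (-2) = -3.


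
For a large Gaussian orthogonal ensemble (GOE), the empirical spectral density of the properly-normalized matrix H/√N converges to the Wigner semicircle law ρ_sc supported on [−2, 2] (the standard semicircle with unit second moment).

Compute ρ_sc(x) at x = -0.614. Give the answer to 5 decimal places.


ρ_sc(x) = (1/(2π)) √(4 − x²). With x = -0.614:
  4 − x² = 4 − (-0.614)² = 4 − 0.376996 = 3.623004.
  √(4 − x²) = 1.903419.
  1/(2π) = 0.159155.
  ρ_sc(-0.614) = 0.159155 · 1.903419 = 0.302939.

Rounded to 5 decimal places: ρ_sc(-0.614) ≈ 0.30294.


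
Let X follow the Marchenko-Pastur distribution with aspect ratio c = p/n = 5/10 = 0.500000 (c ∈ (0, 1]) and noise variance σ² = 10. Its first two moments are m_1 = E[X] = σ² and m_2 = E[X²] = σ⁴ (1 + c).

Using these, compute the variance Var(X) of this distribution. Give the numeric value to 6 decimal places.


m_1 = E[X] = σ² = 10, so m_1² = 100.
m_2 = E[X²] = σ⁴ (1 + c) = 100 · (1 + 0.500000) = 100 · 1.500000 = 150.000000.
(Note m_2 − m_1² simplifies to c · σ⁴ = 0.500000 · 100.)

Var(X) = m_2 − m_1² = 150.000000 − 100 = 50.000000.


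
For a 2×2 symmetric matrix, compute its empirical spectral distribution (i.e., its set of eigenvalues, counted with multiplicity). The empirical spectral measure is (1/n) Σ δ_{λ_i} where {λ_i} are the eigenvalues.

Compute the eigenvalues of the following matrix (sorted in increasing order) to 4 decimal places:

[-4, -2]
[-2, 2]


Since M is real symmetric, both eigenvalues are real; they are the roots of det(λI − M) = λ² − (tr M) λ + det M.
tr M = -4 + 2 = -2.
det M = (-4)·2 − (-2)² = -8 − 4 = -12.
Characteristic polynomial: λ² + 2λ − 12 = 0.
Discriminant Δ = (tr M)² − 4·det M = 4 − (-48) = 52; √Δ = 7.211103.
λ = (tr M ± √Δ)/2 = (-2 ± 7.211103)/2, giving (tr M − √Δ)/2 = -4.6056 and (tr M + √Δ)/2 = 2.6056.

Eigenvalues sorted in increasing order: [-4.6056, 2.6056].


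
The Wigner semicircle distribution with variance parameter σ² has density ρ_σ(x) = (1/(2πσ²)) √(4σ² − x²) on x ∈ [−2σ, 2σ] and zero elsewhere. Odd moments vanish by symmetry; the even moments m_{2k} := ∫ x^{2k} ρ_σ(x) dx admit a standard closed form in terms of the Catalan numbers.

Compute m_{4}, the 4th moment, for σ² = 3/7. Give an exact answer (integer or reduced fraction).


By the scaled semicircle moment identity, m_{2k} = σ^{2k} · C_k with k = 2.
C_2 = (1/(k+1)) · C(2k, k) = (1/3) · C(4, 2) = (1/3) · 6 = 2.
σ^{2k} = (σ²)^k = (3/7)^2 = 9/49.

Therefore m_{4} = σ^{4} · C_2 = (9/49) · 2 = 18/49.


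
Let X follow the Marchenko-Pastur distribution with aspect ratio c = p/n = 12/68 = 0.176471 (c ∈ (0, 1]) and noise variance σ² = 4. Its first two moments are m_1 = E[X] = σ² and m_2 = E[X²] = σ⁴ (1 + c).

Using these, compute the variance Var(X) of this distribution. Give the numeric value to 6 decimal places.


m_1 = E[X] = σ² = 4, so m_1² = 16.
m_2 = E[X²] = σ⁴ (1 + c) = 16 · (1 + 0.176471) = 16 · 1.176471 = 18.823529.
(Note m_2 − m_1² simplifies to c · σ⁴ = 0.176471 · 16.)

Var(X) = m_2 − m_1² = 18.823529 − 16 = 2.823529.


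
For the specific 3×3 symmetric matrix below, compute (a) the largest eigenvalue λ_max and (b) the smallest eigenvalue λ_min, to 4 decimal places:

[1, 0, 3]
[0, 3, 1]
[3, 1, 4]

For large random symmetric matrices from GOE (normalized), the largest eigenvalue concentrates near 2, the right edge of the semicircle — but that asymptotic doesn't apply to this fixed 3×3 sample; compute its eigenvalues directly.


Since M is real symmetric, all three eigenvalues are real; they are the roots of det(λI − M) = λ³ − (tr M) λ² + s λ − det M, where s is the sum of the principal 2×2 minors.
tr M = 1 + 3 + 4 = 8.
s = (1·3 − 0²) + (1·4 − 3²) + (3·4 − 1²) = 3 + (-5) + 11 = 9.
det M (expand along row 1) = 1·11 − 0·(-3) + 3·(-9) = -16.
Characteristic polynomial: λ³ − 8λ² + 9λ + 16 = 0.
Substitute λ = y + (tr M)/3 = y + 2.666667 to remove the quadratic term: y³ + p·y + q = 0 with p = s − (tr M)²/3 = -12.333333 and q = −2(tr M)³/27 + (tr M)·s/3 − det M = 2.074074.
Three real roots ⇒ use the trigonometric (Viète) form: r = 2√(−p/3) = 4.055175, φ = arccos(3q/(p·r)) = arccos(-0.124410) = 1.695530 rad.
y_k = r·cos(φ/3 − 2πk/3) for k = 0, 1, 2 gives y = 3.424571, 0.168556, -3.593128.
λ_k = y_k + 2.666667 gives λ = 6.0912, 2.8352, -0.9265 (check: the sum is 8.0000 = tr M).

Hence λ_max = 6.0912 and λ_min = -0.9265.


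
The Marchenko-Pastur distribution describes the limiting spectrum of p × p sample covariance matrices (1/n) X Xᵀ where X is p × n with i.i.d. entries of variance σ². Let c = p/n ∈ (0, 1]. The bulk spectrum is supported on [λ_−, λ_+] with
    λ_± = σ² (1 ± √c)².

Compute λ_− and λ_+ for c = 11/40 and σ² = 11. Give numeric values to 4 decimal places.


c = 11/40 = 0.275000; √c = 0.524404.
λ_− = σ² (1 − √c)² = 11 · (1 − 0.524404)² = 11 · (0.475596)² = 2.488103.
λ_+ = σ² (1 + √c)² = 11 · (1 + 0.524404)² = 11 · (1.524404)² = 25.561897.

Rounded to 4 decimal places: λ_− ≈ 2.4881, λ_+ ≈ 25.5619.


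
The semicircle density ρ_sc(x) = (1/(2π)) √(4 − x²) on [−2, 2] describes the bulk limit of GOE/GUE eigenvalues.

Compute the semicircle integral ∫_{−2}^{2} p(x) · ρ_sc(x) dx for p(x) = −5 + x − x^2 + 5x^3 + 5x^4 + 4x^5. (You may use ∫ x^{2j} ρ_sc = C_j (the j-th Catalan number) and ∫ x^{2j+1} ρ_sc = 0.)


Write p(x) = Σ a_i x^i, split into monomials and integrate each against ρ_sc separately.
Using ∫ x^{2j} ρ_sc = C_j = (1/(j+1)) C(2j, j) (Catalan numbers) and ∫ x^{2j+1} ρ_sc = 0 (odd monomials vanish by symmetry):
  i = 0 (even): a_0 · C_{0} = -5 · 1 = -5
  i = 1 (odd): ∫ x^1 ρ_sc = 0 (vanishes)
  i = 2 (even): a_2 · C_{1} = -1 · 1 = -1
  i = 3 (odd): ∫ x^3 ρ_sc = 0 (vanishes)
  i = 4 (even): a_4 · C_{2} = 5 · 2 = 10
  i = 5 (odd): ∫ x^5 ρ_sc = 0 (vanishes)

Summing the contributions: ∫_{−2}^{2} p(x) ρ_sc(x) dx = (-5) + (-1) + 10 = 4.


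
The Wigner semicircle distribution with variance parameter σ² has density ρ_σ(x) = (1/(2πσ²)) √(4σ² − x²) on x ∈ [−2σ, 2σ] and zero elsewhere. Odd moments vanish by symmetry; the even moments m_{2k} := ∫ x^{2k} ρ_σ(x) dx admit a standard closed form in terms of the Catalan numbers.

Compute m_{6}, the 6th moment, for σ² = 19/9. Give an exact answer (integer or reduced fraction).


By the scaled semicircle moment identity, m_{2k} = σ^{2k} · C_k with k = 3.
C_3 = (1/(k+1)) · C(2k, k) = (1/4) · C(6, 3) = (1/4) · 20 = 5.
σ^{2k} = (σ²)^k = (19/9)^3 = 6859/729.

Therefore m_{6} = σ^{6} · C_3 = (6859/729) · 5 = 34295/729.


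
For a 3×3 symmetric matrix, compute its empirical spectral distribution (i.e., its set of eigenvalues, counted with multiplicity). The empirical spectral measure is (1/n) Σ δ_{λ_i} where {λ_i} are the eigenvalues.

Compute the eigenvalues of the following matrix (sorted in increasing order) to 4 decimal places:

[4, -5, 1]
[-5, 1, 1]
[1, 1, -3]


Since M is real symmetric, all three eigenvalues are real; they are the roots of det(λI − M) = λ³ − (tr M) λ² + s λ − det M, where s is the sum of the principal 2×2 minors.
tr M = 4 + 1 + (-3) = 2.
s = (4·1 − (-5)²) + (4·(-3) − 1²) + (1·(-3) − 1²) = -21 + (-13) + (-4) = -38.
det M (expand along row 1) = 4·(-4) − (-5)·14 + 1·(-6) = 48.
Characteristic polynomial: λ³ − 2λ² − 38λ − 48 = 0.
Substitute λ = y + (tr M)/3 = y + 0.666667 to remove the quadratic term: y³ + p·y + q = 0 with p = s − (tr M)²/3 = -39.333333 and q = −2(tr M)³/27 + (tr M)·s/3 − det M = -73.925926.
Three real roots ⇒ use the trigonometric (Viète) form: r = 2√(−p/3) = 7.241854, φ = arccos(3q/(p·r)) = arccos(0.778588) = 0.678384 rad.
y_k = r·cos(φ/3 − 2πk/3) for k = 0, 1, 2 gives y = 7.057489, -2.122609, -4.934881.
λ_k = y_k + 0.666667 gives λ = 7.7242, -1.4559, -4.2682 (check: the sum is 2.0000 = tr M).

Eigenvalues sorted in increasing order: [-4.2682, -1.4559, 7.7242].


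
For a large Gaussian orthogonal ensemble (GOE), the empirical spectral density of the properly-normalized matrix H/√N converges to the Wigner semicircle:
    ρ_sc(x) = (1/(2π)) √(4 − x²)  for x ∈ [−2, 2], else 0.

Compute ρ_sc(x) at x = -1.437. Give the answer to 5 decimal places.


ρ_sc(x) = (1/(2π)) √(4 − x²). With x = -1.437:
  4 − x² = 4 − (-1.437)² = 4 − 2.064969 = 1.935031.
  √(4 − x²) = 1.391054.
  1/(2π) = 0.159155.
  ρ_sc(-1.437) = 0.159155 · 1.391054 = 0.221393.

Rounded to 5 decimal places: ρ_sc(-1.437) ≈ 0.22139.


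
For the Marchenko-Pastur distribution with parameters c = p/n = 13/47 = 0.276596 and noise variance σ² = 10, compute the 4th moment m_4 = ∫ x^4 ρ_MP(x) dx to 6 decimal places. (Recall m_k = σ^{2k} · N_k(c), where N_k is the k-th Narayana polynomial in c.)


E[X⁴] = σ⁸ (1 + 6c + 6c² + c³) (fourth MP moment). With σ² = 10 (so σ⁸ = 10000) and c = 13/47 = 0.276596: E[X⁴] = 10000 · (1 + 6·0.276596 + 6·(0.276596)² + (0.276596)³) = 10000 · 3.139767.

So E[X^4] = 31397.667184.


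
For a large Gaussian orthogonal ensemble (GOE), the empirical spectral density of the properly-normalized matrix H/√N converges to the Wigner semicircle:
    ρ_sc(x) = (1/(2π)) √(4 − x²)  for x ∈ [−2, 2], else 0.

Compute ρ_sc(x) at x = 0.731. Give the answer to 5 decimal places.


ρ_sc(x) = (1/(2π)) √(4 − x²). With x = 0.731:
  4 − x² = 4 − (0.731)² = 4 − 0.534361 = 3.465639.
  √(4 − x²) = 1.861623.
  1/(2π) = 0.159155.
  ρ_sc(0.731) = 0.159155 · 1.861623 = 0.296286.

Rounded to 5 decimal places: ρ_sc(0.731) ≈ 0.29629.


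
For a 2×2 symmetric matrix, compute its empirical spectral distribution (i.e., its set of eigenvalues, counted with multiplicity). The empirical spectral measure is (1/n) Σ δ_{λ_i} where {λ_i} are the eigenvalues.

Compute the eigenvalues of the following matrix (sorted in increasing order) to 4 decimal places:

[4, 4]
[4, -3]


Since M is real symmetric, both eigenvalues are real; they are the roots of det(λI − M) = λ² − (tr M) λ + det M.
tr M = 4 + (-3) = 1.
det M = 4·(-3) − 4² = -12 − 16 = -28.
Characteristic polynomial: λ² − λ − 28 = 0.
Discriminant Δ = (tr M)² − 4·det M = 1 − (-112) = 113; √Δ = 10.630146.
λ = (tr M ± √Δ)/2 = (1 ± 10.630146)/2, giving (tr M − √Δ)/2 = -4.8151 and (tr M + √Δ)/2 = 5.8151.

Eigenvalues sorted in increasing order: [-4.8151, 5.8151].


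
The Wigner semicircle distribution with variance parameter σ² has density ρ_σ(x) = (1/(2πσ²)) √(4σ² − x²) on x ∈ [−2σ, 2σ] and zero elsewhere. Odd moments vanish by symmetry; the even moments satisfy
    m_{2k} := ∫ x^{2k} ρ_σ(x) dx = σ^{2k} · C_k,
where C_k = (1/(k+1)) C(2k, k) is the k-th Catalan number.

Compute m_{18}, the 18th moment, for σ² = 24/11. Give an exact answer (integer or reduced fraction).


By the scaled semicircle moment identity, m_{2k} = σ^{2k} · C_k with k = 9.
C_9 = (1/(k+1)) · C(2k, k) = (1/10) · C(18, 9) = (1/10) · 48620 = 4862.
σ^{2k} = (σ²)^k = (24/11)^9 = 2641807540224/2357947691.

Therefore m_{18} = σ^{18} · C_9 = (2641807540224/2357947691) · 4862 = 1167678932779008/214358881.


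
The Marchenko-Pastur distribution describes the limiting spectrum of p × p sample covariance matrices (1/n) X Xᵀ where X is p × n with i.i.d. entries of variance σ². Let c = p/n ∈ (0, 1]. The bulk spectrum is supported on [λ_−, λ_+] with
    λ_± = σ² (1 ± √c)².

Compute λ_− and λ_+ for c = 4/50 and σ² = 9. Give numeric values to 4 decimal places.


c = 4/50 = 0.080000; √c = 0.282843.
λ_− = σ² (1 − √c)² = 9 · (1 − 0.282843)² = 9 · (0.717157)² = 4.628831.
λ_+ = σ² (1 + √c)² = 9 · (1 + 0.282843)² = 9 · (1.282843)² = 14.811169.

Rounded to 4 decimal places: λ_− ≈ 4.6288, λ_+ ≈ 14.8112.


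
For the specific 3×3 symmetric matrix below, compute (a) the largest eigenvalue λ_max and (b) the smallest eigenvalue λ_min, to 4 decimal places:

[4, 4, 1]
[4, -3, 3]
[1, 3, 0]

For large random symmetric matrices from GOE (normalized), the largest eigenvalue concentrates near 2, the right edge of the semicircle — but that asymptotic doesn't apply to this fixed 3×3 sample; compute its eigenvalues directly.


Since M is real symmetric, all three eigenvalues are real; they are the roots of det(λI − M) = λ³ − (tr M) λ² + s λ − det M, where s is the sum of the principal 2×2 minors.
tr M = 4 + (-3) + 0 = 1.
s = (4·(-3) − 4²) + (4·0 − 1²) + ((-3)·0 − 3²) = -28 + (-1) + (-9) = -38.
det M (expand along row 1) = 4·(-9) − 4·(-3) + 1·15 = -9.
Characteristic polynomial: λ³ − λ² − 38λ + 9 = 0.
Substitute λ = y + (tr M)/3 = y + 0.333333 to remove the quadratic term: y³ + p·y + q = 0 with p = s − (tr M)²/3 = -38.333333 and q = −2(tr M)³/27 + (tr M)·s/3 − det M = -3.740741.
Three real roots ⇒ use the trigonometric (Viète) form: r = 2√(−p/3) = 7.149204, φ = arccos(3q/(p·r)) = arccos(0.040949) = 1.529836 rad.
y_k = r·cos(φ/3 − 2πk/3) for k = 0, 1, 2 gives y = 6.239619, -0.097609, -6.142010.
λ_k = y_k + 0.333333 gives λ = 6.5730, 0.2357, -5.8087 (check: the sum is 1.0000 = tr M).

Hence λ_max = 6.5730 and λ_min = -5.8087.


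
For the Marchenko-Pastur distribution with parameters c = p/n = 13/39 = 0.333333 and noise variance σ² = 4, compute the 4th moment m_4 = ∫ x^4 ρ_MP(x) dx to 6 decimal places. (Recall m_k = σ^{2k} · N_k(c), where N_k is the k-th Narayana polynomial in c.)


E[X⁴] = σ⁸ (1 + 6c + 6c² + c³) (fourth MP moment). With σ² = 4 (so σ⁸ = 256) and c = 13/39 = 0.333333: E[X⁴] = 256 · (1 + 6·0.333333 + 6·(0.333333)² + (0.333333)³) = 256 · 3.703704.

So E[X^4] = 948.148148.


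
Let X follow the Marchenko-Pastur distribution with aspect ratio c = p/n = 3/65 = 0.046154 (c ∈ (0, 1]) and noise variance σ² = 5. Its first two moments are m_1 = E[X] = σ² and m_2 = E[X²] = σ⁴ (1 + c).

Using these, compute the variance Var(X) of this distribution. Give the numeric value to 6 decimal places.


m_1 = E[X] = σ² = 5, so m_1² = 25.
m_2 = E[X²] = σ⁴ (1 + c) = 25 · (1 + 0.046154) = 25 · 1.046154 = 26.153846.
(Note m_2 − m_1² simplifies to c · σ⁴ = 0.046154 · 25.)

Var(X) = m_2 − m_1² = 26.153846 − 25 = 1.153846.


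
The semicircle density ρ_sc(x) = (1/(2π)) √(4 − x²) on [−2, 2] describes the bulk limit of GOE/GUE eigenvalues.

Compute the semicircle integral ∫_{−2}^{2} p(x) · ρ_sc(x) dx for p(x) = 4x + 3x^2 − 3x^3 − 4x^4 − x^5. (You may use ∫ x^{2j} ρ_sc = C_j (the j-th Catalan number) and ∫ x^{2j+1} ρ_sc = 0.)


Write p(x) = Σ a_i x^i, split into monomials and integrate each against ρ_sc separately.
Using ∫ x^{2j} ρ_sc = C_j = (1/(j+1)) C(2j, j) (Catalan numbers) and ∫ x^{2j+1} ρ_sc = 0 (odd monomials vanish by symmetry):
  i = 1 (odd): ∫ x^1 ρ_sc = 0 (vanishes)
  i = 2 (even): a_2 · C_{1} = 3 · 1 = 3
  i = 3 (odd): ∫ x^3 ρ_sc = 0 (vanishes)
  i = 4 (even): a_4 · C_{2} = -4 · 2 = -8
  i = 5 (odd): ∫ x^5 ρ_sc = 0 (vanishes)

Summing the contributions: ∫_{−2}^{2} p(x) ρ_sc(x) dx = 3 + (-8) = -5.


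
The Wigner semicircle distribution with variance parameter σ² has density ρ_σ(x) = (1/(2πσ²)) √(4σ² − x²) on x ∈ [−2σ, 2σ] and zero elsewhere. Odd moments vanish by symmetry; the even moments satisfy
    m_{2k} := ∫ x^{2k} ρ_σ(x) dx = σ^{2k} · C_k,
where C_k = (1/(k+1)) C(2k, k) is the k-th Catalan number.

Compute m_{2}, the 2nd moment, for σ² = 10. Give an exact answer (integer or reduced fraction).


By the scaled semicircle moment identity, m_{2k} = σ^{2k} · C_k with k = 1.
C_1 = (1/(k+1)) · C(2k, k) = (1/2) · C(2, 1) = (1/2) · 2 = 1.
σ^{2k} = (σ²)^k = (10)^1 = 10.

Therefore m_{2} = σ^{2} · C_1 = 10 · 1 = 10.


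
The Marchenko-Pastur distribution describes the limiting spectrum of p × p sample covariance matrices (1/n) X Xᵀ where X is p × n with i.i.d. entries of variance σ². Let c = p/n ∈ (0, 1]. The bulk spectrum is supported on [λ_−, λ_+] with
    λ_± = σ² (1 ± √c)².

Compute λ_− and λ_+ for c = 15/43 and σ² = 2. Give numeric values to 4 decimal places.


c = 15/43 = 0.348837; √c = 0.590624.
λ_− = σ² (1 − √c)² = 2 · (1 − 0.590624)² = 2 · (0.409376)² = 0.335177.
λ_+ = σ² (1 + √c)² = 2 · (1 + 0.590624)² = 2 · (1.590624)² = 5.060172.

Rounded to 4 decimal places: λ_− ≈ 0.3352, λ_+ ≈ 5.0602.


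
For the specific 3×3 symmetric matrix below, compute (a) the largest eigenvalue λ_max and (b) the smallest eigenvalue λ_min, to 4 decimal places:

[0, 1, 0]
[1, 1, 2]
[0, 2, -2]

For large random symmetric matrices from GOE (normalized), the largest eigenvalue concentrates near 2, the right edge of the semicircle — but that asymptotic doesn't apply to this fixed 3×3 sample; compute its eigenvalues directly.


Since M is real symmetric, all three eigenvalues are real; they are the roots of det(λI − M) = λ³ − (tr M) λ² + s λ − det M, where s is the sum of the principal 2×2 minors.
tr M = 0 + 1 + (-2) = -1.
s = (0·1 − 1²) + (0·(-2) − 0²) + (1·(-2) − 2²) = -1 + 0 + (-6) = -7.
det M (expand along row 1) = 0·(-6) − 1·(-2) + 0·2 = 2.
Characteristic polynomial: λ³ + λ² − 7λ − 2 = 0.
Substitute λ = y + (tr M)/3 = y − 0.333333 to remove the quadratic term: y³ + p·y + q = 0 with p = s − (tr M)²/3 = -7.333333 and q = −2(tr M)³/27 + (tr M)·s/3 − det M = 0.407407.
Three real roots ⇒ use the trigonometric (Viète) form: r = 2√(−p/3) = 3.126944, φ = arccos(3q/(p·r)) = arccos(-0.053300) = 1.624122 rad.
y_k = r·cos(φ/3 − 2πk/3) for k = 0, 1, 2 gives y = 2.679796, 0.055579, -2.735374.
λ_k = y_k − 0.333333 gives λ = 2.3465, -0.2778, -3.0687 (check: the sum is -1.0000 = tr M).

Hence λ_max = 2.3465 and λ_min = -3.0687.


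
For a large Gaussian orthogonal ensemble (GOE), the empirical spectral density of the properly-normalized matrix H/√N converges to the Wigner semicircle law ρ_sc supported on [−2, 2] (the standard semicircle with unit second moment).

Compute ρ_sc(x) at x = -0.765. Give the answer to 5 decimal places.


ρ_sc(x) = (1/(2π)) √(4 − x²). With x = -0.765:
  4 − x² = 4 − (-0.765)² = 4 − 0.585225 = 3.414775.
  √(4 − x²) = 1.847911.
  1/(2π) = 0.159155.
  ρ_sc(-0.765) = 0.159155 · 1.847911 = 0.294104.

Rounded to 5 decimal places: ρ_sc(-0.765) ≈ 0.29410.


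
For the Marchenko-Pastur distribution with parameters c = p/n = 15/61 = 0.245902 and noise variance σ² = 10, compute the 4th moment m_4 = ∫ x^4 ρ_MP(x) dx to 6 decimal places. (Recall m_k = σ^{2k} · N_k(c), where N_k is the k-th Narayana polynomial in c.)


E[X⁴] = σ⁸ (1 + 6c + 6c² + c³) (fourth MP moment). With σ² = 10 (so σ⁸ = 10000) and c = 15/61 = 0.245902: E[X⁴] = 10000 · (1 + 6·0.245902 + 6·(0.245902)² + (0.245902)³) = 10000 · 2.853085.

So E[X^4] = 28530.846194.


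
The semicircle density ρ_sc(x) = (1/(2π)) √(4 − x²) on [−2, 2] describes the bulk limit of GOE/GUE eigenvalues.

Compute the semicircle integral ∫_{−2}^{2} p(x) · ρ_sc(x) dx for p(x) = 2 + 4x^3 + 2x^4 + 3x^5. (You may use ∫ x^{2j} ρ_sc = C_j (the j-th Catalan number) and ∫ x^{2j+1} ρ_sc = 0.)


Write p(x) = Σ a_i x^i, split into monomials and integrate each against ρ_sc separately.
Using ∫ x^{2j} ρ_sc = C_j = (1/(j+1)) C(2j, j) (Catalan numbers) and ∫ x^{2j+1} ρ_sc = 0 (odd monomials vanish by symmetry):
  i = 0 (even): a_0 · C_{0} = 2 · 1 = 2
  i = 3 (odd): ∫ x^3 ρ_sc = 0 (vanishes)
  i = 4 (even): a_4 · C_{2} = 2 · 2 = 4
  i = 5 (odd): ∫ x^5 ρ_sc = 0 (vanishes)

Summing the contributions: ∫_{−2}^{2} p(x) ρ_sc(x) dx = 2 + 4 = 6.
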